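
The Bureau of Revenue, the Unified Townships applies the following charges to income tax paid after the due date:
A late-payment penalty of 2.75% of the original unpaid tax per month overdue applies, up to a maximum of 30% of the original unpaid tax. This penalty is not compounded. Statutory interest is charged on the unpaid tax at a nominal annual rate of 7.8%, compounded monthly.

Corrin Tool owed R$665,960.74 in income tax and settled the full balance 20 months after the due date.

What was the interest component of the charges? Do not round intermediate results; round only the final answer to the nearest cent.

R$92,135.27

Interest (7.8%/yr ÷ 12 = 0.65%/month): R$665,960.74 × ((1 + 0.0065)^20 − 1) = R$92,135.2715…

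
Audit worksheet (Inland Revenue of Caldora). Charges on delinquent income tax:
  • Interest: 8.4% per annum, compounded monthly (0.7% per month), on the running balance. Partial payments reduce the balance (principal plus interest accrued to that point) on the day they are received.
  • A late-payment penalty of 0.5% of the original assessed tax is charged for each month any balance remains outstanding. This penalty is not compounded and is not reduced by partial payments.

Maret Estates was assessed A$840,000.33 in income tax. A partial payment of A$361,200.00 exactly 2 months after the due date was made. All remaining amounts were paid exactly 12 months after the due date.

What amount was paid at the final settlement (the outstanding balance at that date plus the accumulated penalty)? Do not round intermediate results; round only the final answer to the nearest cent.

A$576,445.84

Balance at month 2: A$840,000.3300 × (1 + 0.007)^2 = A$851,801.4946…
After A$361,200.00 payment: A$851,801.4946… − A$361,200.00 = A$490,601.4946…
Balance at month 12: A$490,601.4946… × (1 + 0.007)^10 = A$526,045.8182…
Penalty: 12 × 0.5% × A$840,000.33 = A$50,400.02…
Final settlement = outstanding balance + penalty = A$526,045.8182… + A$50,400.02… = A$576,445.84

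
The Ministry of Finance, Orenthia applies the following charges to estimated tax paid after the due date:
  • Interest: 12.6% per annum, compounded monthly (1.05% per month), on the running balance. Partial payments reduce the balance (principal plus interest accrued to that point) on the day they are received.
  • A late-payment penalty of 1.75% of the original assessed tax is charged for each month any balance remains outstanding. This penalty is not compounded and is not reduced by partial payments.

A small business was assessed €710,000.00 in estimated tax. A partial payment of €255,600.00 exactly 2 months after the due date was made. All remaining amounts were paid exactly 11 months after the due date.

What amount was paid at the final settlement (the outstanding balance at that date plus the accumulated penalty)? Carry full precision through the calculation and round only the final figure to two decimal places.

Balance at month 2: €710,000.0000 × (1 + 0.0105)^2 = €724,988.2775
After €255,600.00 payment: €724,988.2775 − €255,600.00 = €469,388.2775
Balance at month 11: €469,388.2775 × (1 + 0.0105)^9 = €515,654.8418…
Penalty: 11 × 1.75% × €710,000.00 = €136,675.00
Final settlement = outstanding balance + penalty = €515,654.8418… + €136,675.00 = €652,329.84

€652,329.84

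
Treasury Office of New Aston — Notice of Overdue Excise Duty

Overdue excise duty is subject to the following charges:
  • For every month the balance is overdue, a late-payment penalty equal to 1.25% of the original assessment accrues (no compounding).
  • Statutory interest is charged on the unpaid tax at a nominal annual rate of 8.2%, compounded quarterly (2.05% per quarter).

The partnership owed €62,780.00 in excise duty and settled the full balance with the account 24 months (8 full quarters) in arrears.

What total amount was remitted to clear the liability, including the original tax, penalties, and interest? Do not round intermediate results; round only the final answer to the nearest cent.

Late-payment penalty: 24 × 1.25% × €62,780.00 = €18,834.00
Interest: €62,780.00 × ((1 + 0.0205)^8 − 1) = €62,780.00 × 0.1762620… = €11,065.7293…
Total = €62,780.00 + €18,834.0000 + €11,065.7293… = €92,679.73

€92,679.73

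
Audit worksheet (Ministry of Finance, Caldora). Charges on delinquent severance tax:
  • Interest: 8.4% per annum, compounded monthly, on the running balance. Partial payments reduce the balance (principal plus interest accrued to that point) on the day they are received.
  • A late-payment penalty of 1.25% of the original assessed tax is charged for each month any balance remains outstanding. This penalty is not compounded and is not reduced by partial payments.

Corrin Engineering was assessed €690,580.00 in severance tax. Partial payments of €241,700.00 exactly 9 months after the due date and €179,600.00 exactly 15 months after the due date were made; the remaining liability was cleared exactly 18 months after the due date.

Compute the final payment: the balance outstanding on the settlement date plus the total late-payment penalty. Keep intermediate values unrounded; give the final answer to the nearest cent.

Monthly rate = 8.4% ÷ 12 = 0.7%
Balance at month 9: €690,580.0000 × (1 + 0.007)^9 = €735,324.8305…
After €241,700.00 payment: €735,324.8305… − €241,700.00 = €493,624.8305…
Balance at month 15: €493,624.8305… × (1 + 0.007)^6 = €514,723.2917…
After €179,600.00 payment: €514,723.2917… − €179,600.00 = €335,123.2917…
Balance at month 18: €335,123.2917… × (1 + 0.007)^3 = €342,210.2589…
Penalty: 18 × 1.25% × €690,580.00 = €155,380.50
Final settlement = outstanding balance + penalty = €342,210.2589… + €155,380.50 = €497,590.76

€497,590.76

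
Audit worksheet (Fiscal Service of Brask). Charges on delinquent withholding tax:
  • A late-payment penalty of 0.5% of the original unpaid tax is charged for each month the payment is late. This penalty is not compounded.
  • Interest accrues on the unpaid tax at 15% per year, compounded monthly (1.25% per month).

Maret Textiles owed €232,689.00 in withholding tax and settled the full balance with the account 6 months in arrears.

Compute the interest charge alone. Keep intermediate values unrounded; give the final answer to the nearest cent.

€18,006.21

Interest: €232,689.00 × ((1 + 0.0125)^6 − 1) = €232,689.00 × 0.0773832… = €18,006.2149…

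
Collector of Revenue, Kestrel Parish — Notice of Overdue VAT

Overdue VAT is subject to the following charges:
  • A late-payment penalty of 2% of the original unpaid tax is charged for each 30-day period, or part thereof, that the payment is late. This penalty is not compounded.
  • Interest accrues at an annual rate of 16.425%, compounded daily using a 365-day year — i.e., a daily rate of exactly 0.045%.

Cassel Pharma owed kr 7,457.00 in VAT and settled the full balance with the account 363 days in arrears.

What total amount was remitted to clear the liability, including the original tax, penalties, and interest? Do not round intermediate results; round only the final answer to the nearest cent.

kr 10,718.73

Penalty periods: ⌈363/30⌉ = 13; penalty = 13 × 2% × kr 7,457.00 = kr 1,938.82
Interest: kr 7,457.00 × ((1 + 0.00045)^363 − 1) = kr 7,457.00 × 0.17740546… = kr 1,322.9125…
Total = kr 7,457.00 + kr 1,938.8200 + kr 1,322.9125… = kr 10,718.73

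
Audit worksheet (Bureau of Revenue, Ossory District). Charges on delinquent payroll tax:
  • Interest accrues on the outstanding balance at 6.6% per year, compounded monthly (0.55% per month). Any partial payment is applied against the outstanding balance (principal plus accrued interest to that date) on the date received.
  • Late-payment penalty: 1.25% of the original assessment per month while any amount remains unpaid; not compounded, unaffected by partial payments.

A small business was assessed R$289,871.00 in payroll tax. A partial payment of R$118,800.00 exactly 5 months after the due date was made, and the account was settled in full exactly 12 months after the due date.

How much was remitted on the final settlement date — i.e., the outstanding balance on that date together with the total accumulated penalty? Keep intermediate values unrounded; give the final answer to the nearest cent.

Balance at month 5: R$289,871.0000 × (1 + 0.0055)^5 = R$297,930.6221…
After R$118,800.00 payment: R$297,930.6221… − R$118,800.00 = R$179,130.6221…
Balance at month 12: R$179,130.6221… × (1 + 0.0055)^7 = R$186,141.9926…
Penalty: 12 × 1.25% × R$289,871.00 = R$43,480.65
Final settlement = outstanding balance + penalty = R$186,141.9926… + R$43,480.65 = R$229,622.64

R$229,622.64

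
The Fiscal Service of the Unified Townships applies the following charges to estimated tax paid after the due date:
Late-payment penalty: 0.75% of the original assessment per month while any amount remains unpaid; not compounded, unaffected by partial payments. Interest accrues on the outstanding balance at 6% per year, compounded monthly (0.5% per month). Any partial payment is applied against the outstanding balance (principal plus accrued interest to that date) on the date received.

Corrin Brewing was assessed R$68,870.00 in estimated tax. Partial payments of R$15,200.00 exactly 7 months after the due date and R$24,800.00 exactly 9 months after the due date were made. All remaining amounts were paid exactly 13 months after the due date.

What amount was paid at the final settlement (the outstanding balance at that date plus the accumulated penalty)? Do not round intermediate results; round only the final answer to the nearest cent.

R$39,236.69

Balance at month 7: R$68,870.0000 × (1 + 0.005)^7 = R$71,316.9096…
After R$15,200.00 payment: R$71,316.9096… − R$15,200.00 = R$56,116.9096…
Balance at month 9: R$56,116.9096… × (1 + 0.005)^2 = R$56,679.4816…
After R$24,800.00 payment: R$56,679.4816… − R$24,800.00 = R$31,879.4816…
Balance at month 13: R$31,879.4816… × (1 + 0.005)^4 = R$32,521.8691…
Penalty: 13 × 0.75% × R$68,870.00 = R$6,714.83…
Final settlement = outstanding balance + penalty = R$32,521.8691… + R$6,714.83… = R$39,236.69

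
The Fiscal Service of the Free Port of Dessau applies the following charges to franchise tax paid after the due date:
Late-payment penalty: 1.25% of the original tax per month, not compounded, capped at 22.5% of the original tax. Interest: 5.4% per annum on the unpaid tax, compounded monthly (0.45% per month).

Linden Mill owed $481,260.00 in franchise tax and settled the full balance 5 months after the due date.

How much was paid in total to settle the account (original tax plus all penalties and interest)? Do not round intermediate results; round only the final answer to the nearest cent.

Penalty: 5 × 1.25% × $481,260.00 = $30,078.75 (below the 22.5% cap of $108,283.50)
Interest: $481,260.00 × ((1 + 0.0045)^5 − 1) = $481,260.00 × 0.0227034… = $10,926.2447…
Total = $481,260.00 + $30,078.7500 + $10,926.2447… = $522,264.99

$522,264.99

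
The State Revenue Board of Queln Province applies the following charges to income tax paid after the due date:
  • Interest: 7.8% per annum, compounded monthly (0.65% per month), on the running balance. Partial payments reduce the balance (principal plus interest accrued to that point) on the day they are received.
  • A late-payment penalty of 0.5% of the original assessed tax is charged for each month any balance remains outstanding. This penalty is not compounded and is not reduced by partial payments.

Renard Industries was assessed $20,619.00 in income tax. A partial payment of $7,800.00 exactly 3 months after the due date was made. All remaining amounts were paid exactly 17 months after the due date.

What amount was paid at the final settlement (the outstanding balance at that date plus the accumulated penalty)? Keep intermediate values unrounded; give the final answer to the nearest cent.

$16,231.85

Balance at month 3: $20,619.0000 × (1 + 0.0065)^3 = $21,023.6896…
After $7,800.00 payment: $21,023.6896… − $7,800.00 = $13,223.6896…
Balance at month 17: $13,223.6896… × (1 + 0.0065)^14 = $14,479.2330…
Penalty: 17 × 0.5% × $20,619.00 = $1,752.62…
Final settlement = outstanding balance + penalty = $14,479.2330… + $1,752.62… = $16,231.85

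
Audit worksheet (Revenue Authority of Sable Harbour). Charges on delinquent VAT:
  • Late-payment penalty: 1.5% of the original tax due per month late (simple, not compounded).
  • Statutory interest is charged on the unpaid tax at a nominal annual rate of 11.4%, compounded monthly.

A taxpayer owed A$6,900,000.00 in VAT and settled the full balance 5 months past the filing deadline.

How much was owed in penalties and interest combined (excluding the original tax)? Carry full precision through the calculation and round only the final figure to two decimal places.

Late-payment penalty: 5 × 1.5% × A$6,900,000.00 = A$517,500.00
Interest (11.4%/yr ÷ 12 = 0.95%/month): A$6,900,000.00 × ((1 + 0.0095)^5 − 1) = A$334,036.6904…
Penalties + interest = A$517,500.0000 + A$334,036.6904… = A$851,536.69

A$851,536.69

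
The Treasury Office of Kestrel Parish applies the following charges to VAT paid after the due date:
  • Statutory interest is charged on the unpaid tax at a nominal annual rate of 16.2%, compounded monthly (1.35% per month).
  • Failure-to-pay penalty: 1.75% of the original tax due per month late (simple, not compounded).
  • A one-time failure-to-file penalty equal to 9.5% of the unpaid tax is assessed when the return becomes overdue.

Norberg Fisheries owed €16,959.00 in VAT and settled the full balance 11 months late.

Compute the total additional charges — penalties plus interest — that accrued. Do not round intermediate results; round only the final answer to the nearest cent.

Failure-to-file penalty: 9.5% × €16,959.00 = €1,611.11…
Failure-to-pay penalty: 11 × 1.75% × €16,959.00 = €3,264.61…
Interest: €16,959.00 × ((1 + 0.0135)^11 − 1) = €16,959.00 × 0.1589409… = €2,695.4784…
Penalties + interest = €4,875.7125 + €2,695.4784… = €7,571.19

€7,571.19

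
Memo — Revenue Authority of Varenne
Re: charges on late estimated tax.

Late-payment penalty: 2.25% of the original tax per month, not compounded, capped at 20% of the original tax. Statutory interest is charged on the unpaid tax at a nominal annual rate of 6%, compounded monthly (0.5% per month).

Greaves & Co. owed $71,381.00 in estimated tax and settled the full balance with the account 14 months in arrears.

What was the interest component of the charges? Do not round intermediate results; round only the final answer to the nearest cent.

$5,162.35

Interest: $71,381.00 × ((1 + 0.005)^14 − 1) = $71,381.00 × 0.0723211… = $5,162.3547…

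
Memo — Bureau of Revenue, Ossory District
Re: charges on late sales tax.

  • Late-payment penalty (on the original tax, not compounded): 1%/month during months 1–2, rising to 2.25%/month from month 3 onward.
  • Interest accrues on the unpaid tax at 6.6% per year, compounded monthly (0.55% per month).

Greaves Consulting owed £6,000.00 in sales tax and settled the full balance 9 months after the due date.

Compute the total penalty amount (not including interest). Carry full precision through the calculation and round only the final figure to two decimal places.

Penalty, months 1–2: 2 × 1% × £6,000.00 = £120.00
Penalty, months 3–9: 7 × 2.25% × £6,000.00 = £945.00
Total penalty = £120.00 + £945.00 = £1,065.00

£1,065.00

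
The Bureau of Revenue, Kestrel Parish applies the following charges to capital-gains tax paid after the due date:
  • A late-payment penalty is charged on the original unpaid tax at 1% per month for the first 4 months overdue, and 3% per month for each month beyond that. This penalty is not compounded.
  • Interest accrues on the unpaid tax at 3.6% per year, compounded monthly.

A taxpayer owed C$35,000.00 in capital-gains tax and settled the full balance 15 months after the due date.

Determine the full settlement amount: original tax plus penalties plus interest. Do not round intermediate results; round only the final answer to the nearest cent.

C$49,558.51

Penalty, months 1–4: 4 × 1% × C$35,000.00 = C$1,400.00
Penalty, months 5–15: 11 × 3% × C$35,000.00 = C$11,550.00
Interest (3.6%/yr ÷ 12 = 0.3%/month): C$35,000.00 × ((1 + 0.003)^15 − 1) = C$1,608.5089…
Total = C$35,000.00 + C$12,950.0000 + C$1,608.5089… = C$49,558.51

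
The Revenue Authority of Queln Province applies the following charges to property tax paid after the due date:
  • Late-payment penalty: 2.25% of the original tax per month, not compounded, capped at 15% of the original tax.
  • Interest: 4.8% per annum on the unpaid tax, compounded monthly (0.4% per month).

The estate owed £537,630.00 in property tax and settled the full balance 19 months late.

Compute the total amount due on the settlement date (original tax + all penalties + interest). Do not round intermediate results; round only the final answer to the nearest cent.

Penalty (uncapped): 19 × 2.25% × £537,630.00 = £229,836.83…; cap = 15% × £537,630.00 = £80,644.50 → penalty = £80,644.50
Interest: £537,630.00 × ((1 + 0.004)^19 − 1) = £537,630.00 × 0.0787990… = £42,364.7173…
Total = £537,630.00 + £80,644.5000 + £42,364.7173… = £660,639.22

£660,639.22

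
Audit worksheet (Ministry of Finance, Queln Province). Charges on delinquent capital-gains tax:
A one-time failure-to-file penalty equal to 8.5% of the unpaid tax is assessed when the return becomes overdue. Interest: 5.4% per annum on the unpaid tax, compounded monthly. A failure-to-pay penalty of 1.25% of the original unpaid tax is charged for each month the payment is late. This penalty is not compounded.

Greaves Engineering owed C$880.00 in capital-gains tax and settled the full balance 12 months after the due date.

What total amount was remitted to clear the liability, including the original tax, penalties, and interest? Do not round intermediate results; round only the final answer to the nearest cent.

C$1,135.51

Failure-to-file penalty: 8.5% × C$880.00 = C$74.80
Failure-to-pay penalty = 1.25% × C$880.00 × 12 mo = C$132.00
Interest (5.4%/yr ÷ 12 = 0.45%/month): C$880.00 × ((1 + 0.0045)^12 − 1) = C$48.7139…
Total = C$880.00 + C$206.8000 + C$48.7139… = C$1,135.51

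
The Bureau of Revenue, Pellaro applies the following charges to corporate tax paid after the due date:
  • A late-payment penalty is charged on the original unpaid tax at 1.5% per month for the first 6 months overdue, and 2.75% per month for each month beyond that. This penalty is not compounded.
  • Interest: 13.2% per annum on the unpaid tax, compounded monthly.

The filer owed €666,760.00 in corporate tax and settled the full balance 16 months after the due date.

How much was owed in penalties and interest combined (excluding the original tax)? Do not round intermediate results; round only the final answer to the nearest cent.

Penalty, months 1–6: 6 × 1.5% × €666,760.00 = €60,008.40
Penalty, months 7–16: 10 × 2.75% × €666,760.00 = €183,359.00
Interest (13.2%/yr ÷ 12 = 1.1%/month): €666,760.00 × ((1 + 0.011)^16 − 1) = €127,546.3370…
Penalties + interest = €243,367.4000 + €127,546.3370… = €370,913.74

€370,913.74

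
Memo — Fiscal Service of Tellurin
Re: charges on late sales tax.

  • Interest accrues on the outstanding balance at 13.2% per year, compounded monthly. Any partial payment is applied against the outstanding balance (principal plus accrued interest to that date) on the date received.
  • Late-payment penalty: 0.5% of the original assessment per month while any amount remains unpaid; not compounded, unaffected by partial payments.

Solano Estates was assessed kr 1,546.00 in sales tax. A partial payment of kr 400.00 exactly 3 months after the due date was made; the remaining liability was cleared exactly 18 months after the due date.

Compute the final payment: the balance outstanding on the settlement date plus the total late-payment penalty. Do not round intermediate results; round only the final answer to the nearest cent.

kr 1,550.29

Monthly rate = 13.2% ÷ 12 = 1.1%
Balance at month 3: kr 1,546.0000 × (1 + 0.011)^3 = kr 1,597.5813…
After kr 400.00 payment: kr 1,597.5813… − kr 400.00 = kr 1,197.5813…
Balance at month 18: kr 1,197.5813… × (1 + 0.011)^15 = kr 1,411.1472…
Penalty: 18 × 0.5% × kr 1,546.00 = kr 139.14
Final settlement = outstanding balance + penalty = kr 1,411.1472… + kr 139.14 = kr 1,550.29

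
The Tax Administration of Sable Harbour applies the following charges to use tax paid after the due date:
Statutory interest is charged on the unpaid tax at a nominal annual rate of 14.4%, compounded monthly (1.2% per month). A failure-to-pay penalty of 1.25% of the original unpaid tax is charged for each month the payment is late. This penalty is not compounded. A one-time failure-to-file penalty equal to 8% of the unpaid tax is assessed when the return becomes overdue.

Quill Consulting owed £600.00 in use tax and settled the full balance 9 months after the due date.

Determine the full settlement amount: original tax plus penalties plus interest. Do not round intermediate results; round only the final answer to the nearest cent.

£783.50

Failure-to-file penalty: 8% × £600.00 = £48.00
Failure-to-pay penalty: 9 × 1.25% × £600.00 = £67.50
Interest: £600.00 × ((1 + 0.012)^9 − 1) = £600.00 × 0.1133318… = £67.9991…
Total = £600.00 + £115.5000 + £67.9991… = £783.50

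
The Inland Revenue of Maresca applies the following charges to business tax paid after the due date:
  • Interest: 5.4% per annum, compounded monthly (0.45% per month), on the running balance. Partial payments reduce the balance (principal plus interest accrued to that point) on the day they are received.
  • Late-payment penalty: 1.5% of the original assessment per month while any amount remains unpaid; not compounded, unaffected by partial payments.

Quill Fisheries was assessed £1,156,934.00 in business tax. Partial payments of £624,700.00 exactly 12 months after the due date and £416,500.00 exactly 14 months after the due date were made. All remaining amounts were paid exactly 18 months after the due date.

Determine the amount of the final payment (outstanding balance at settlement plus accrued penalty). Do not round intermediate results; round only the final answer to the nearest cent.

£500,884.25

Balance at month 12: £1,156,934.0000 × (1 + 0.0045)^12 = £1,220,978.1085…
After £624,700.00 payment: £1,220,978.1085… − £624,700.00 = £596,278.1085…
Balance at month 14: £596,278.1085… × (1 + 0.0045)^2 = £601,656.6861…
After £416,500.00 payment: £601,656.6861… − £416,500.00 = £185,156.6861…
Balance at month 18: £185,156.6861… × (1 + 0.0045)^4 = £188,512.0705…
Penalty: 18 × 1.5% × £1,156,934.00 = £312,372.18
Final settlement = outstanding balance + penalty = £188,512.0705… + £312,372.18 = £500,884.25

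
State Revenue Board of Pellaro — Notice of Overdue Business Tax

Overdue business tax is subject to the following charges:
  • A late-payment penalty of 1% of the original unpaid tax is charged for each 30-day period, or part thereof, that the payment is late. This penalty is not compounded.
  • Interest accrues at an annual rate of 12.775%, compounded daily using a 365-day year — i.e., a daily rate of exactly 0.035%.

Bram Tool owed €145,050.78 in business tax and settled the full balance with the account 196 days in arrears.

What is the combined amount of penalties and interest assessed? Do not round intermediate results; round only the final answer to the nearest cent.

Penalty periods: ⌈196/30⌉ = 7; penalty = 7 × 1% × €145,050.78 = €10,153.55…
Interest: €145,050.78 × ((1 + 0.00035)^196 − 1) = €145,050.78 × 0.07099487… = €10,297.8607…
Penalties + interest = €10,153.5546 + €10,297.8607… = €20,451.42

€20,451.42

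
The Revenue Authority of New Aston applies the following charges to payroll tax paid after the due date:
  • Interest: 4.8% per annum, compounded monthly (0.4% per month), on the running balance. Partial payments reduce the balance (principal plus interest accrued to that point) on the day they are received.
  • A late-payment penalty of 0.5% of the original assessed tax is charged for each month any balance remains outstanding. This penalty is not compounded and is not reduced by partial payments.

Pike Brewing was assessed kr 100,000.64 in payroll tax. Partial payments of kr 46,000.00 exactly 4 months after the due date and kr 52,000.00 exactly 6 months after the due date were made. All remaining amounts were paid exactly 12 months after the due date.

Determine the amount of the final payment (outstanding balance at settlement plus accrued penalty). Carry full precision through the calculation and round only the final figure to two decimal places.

kr 10,154.41

Balance at month 4: kr 100,000.6400 × (1 + 0.004)^4 = kr 101,610.2759…
After kr 46,000.00 payment: kr 101,610.2759… − kr 46,000.00 = kr 55,610.2759…
Balance at month 6: kr 55,610.2759… × (1 + 0.004)^2 = kr 56,056.0479…
After kr 52,000.00 payment: kr 56,056.0479… − kr 52,000.00 = kr 4,056.0479…
Balance at month 12: kr 4,056.0479… × (1 + 0.004)^6 = kr 4,154.3717…
Penalty: 12 × 0.5% × kr 100,000.64 = kr 6,000.04…
Final settlement = outstanding balance + penalty = kr 4,154.3717… + kr 6,000.04… = kr 10,154.41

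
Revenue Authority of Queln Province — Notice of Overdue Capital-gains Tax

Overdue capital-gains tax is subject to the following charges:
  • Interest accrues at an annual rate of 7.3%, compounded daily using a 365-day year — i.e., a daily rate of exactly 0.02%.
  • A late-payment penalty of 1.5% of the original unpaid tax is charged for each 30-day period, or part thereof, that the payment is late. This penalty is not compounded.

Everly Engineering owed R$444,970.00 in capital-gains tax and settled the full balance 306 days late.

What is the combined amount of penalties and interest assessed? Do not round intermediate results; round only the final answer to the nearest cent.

Penalty periods: ⌈306/30⌉ = 11; penalty = 11 × 1.5% × R$444,970.00 = R$73,420.05
Interest: R$444,970.00 × ((1 + 0.0002)^306 − 1) = R$444,970.00 × 0.06310501… = R$28,079.8362…
Penalties + interest = R$73,420.0500 + R$28,079.8362… = R$101,499.89

R$101,499.89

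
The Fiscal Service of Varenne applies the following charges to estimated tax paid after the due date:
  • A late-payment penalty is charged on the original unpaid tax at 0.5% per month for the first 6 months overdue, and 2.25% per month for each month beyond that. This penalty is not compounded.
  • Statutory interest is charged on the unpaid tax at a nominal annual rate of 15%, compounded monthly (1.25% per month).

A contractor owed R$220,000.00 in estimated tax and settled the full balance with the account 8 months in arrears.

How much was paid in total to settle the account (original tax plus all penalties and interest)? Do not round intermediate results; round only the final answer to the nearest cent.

Penalty, months 1–6: 6 × 0.5% × R$220,000.00 = R$6,600.00
Penalty, months 7–8: 2 × 2.25% × R$220,000.00 = R$9,900.00
Interest: R$220,000.00 × ((1 + 0.0125)^8 − 1) = R$220,000.00 × 0.1044861… = R$22,986.9423…
Total = R$220,000.00 + R$16,500.0000 + R$22,986.9423… = R$259,486.94

R$259,486.94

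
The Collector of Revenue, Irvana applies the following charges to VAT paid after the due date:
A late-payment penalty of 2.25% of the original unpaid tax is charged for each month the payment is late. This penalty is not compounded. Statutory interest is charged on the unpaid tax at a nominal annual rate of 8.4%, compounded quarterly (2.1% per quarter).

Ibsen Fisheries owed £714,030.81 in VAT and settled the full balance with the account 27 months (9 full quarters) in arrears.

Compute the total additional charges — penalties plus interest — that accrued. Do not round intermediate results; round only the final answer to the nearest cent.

Late-payment penalty = 2.25% × £714,030.81 × 27 mo = £433,773.72…
Interest: £714,030.81 × ((1 + 0.021)^9 − 1) = £714,030.81 × 0.2056790… = £146,861.1076…
Penalties + interest = £433,773.7171… + £146,861.1076… = £580,634.82

£580,634.82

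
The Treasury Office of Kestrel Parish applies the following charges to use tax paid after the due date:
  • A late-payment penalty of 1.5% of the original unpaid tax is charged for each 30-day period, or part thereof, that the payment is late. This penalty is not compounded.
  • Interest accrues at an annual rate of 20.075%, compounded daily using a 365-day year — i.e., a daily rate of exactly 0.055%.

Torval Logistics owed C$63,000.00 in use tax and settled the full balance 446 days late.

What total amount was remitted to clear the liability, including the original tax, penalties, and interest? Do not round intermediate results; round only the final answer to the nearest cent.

Penalty periods: ⌈446/30⌉ = 15; penalty = 15 × 1.5% × C$63,000.00 = C$14,175.00
Interest: C$63,000.00 × ((1 + 0.00055)^446 − 1) = C$63,000.00 × 0.27791848… = C$17,508.8643…
Total = C$63,000.00 + C$14,175.0000 + C$17,508.8643… = C$94,683.86

C$94,683.86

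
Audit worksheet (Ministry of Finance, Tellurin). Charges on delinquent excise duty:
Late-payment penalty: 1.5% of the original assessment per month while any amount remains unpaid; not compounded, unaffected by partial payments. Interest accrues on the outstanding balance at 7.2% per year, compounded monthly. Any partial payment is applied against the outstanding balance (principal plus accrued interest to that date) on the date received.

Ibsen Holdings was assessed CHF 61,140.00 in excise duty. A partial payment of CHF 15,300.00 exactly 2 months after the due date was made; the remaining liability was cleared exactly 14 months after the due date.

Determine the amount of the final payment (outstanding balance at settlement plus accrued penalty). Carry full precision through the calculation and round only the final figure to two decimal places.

CHF 62,881.65

Monthly rate = 7.2% ÷ 12 = 0.6%
Balance at month 2: CHF 61,140.0000 × (1 + 0.006)^2 = CHF 61,875.8810…
After CHF 15,300.00 payment: CHF 61,875.8810… − CHF 15,300.00 = CHF 46,575.8810…
Balance at month 14: CHF 46,575.8810… × (1 + 0.006)^12 = CHF 50,042.2522…
Penalty: 14 × 1.5% × CHF 61,140.00 = CHF 12,839.40
Final settlement = outstanding balance + penalty = CHF 50,042.2522… + CHF 12,839.40 = CHF 62,881.65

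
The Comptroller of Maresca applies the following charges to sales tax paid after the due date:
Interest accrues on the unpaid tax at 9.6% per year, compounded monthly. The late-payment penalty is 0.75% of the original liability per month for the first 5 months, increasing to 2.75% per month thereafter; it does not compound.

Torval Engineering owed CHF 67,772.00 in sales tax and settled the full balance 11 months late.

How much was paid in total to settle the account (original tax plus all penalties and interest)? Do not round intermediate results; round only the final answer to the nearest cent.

CHF 87,704.14

Penalty, months 1–5: 5 × 0.75% × CHF 67,772.00 = CHF 2,541.45
Penalty, months 6–11: 6 × 2.75% × CHF 67,772.00 = CHF 11,182.38
Interest (9.6%/yr ÷ 12 = 0.8%/month): CHF 67,772.00 × ((1 + 0.008)^11 − 1) = CHF 6,208.3115…
Total = CHF 67,772.00 + CHF 13,723.8300 + CHF 6,208.3115… = CHF 87,704.14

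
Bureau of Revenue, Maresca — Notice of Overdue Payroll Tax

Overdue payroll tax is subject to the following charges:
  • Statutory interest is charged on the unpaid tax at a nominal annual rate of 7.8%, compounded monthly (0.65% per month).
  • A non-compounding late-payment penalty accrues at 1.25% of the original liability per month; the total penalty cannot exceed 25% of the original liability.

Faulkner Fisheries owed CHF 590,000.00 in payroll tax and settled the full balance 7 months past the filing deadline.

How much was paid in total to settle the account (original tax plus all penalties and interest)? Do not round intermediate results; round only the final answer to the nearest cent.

Penalty: 7 × 1.25% × CHF 590,000.00 = CHF 51,625.00 (below the 25% cap of CHF 147,500.00)
Interest: CHF 590,000.00 × ((1 + 0.0065)^7 − 1) = CHF 590,000.00 × 0.0463969… = CHF 27,374.1855…
Total = CHF 590,000.00 + CHF 51,625.0000 + CHF 27,374.1855… = CHF 668,999.19

CHF 668,999.19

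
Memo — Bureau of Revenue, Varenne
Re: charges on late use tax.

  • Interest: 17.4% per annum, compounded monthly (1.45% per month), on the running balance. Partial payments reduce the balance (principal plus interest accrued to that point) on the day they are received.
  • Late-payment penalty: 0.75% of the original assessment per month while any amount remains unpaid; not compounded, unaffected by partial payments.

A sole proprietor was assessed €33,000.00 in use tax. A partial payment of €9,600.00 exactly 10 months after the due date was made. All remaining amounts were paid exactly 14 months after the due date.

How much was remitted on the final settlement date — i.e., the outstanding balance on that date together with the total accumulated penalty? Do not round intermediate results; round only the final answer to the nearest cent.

€33,664.48

Balance at month 10: €33,000.0000 × (1 + 0.0145)^10 = €38,109.6055…
After €9,600.00 payment: €38,109.6055… − €9,600.00 = €28,509.6055…
Balance at month 14: €28,509.6055… × (1 + 0.0145)^4 = €30,199.4765…
Penalty: 14 × 0.75% × €33,000.00 = €3,465.00
Final settlement = outstanding balance + penalty = €30,199.4765… + €3,465.00 = €33,664.48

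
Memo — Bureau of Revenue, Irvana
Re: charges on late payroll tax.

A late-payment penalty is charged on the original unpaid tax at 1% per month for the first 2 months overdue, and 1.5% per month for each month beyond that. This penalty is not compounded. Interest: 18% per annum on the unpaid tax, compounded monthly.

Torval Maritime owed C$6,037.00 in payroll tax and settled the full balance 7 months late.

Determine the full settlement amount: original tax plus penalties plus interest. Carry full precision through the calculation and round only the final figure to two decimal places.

Penalty, months 1–2: 2 × 1% × C$6,037.00 = C$120.74
Penalty, months 3–7: 5 × 1.5% × C$6,037.00 = C$452.78…
Interest (18%/yr ÷ 12 = 1.5%/month): C$6,037.00 × ((1 + 0.015)^7 − 1) = C$663.1337…
Total = C$6,037.00 + C$573.5150 + C$663.1337… = C$7,273.65

C$7,273.65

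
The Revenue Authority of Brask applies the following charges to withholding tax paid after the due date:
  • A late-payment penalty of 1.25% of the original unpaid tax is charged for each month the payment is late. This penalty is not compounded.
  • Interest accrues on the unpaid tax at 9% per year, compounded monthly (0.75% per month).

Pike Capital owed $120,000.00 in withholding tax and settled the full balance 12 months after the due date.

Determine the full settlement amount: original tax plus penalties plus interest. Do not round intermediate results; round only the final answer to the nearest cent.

$149,256.83

Late-payment penalty: 12 × 1.25% × $120,000.00 = $18,000.00
Interest: $120,000.00 × ((1 + 0.0075)^12 − 1) = $120,000.00 × 0.0938069… = $11,256.8277…
Total = $120,000.00 + $18,000.0000 + $11,256.8277… = $149,256.83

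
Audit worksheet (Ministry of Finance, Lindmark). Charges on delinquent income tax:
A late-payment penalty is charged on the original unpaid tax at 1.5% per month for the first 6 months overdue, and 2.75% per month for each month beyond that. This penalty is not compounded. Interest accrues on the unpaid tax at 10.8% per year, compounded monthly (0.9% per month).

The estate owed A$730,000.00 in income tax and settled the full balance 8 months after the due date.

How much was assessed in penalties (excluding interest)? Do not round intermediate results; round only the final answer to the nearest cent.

A$105,850.00

Penalty, months 1–6: 6 × 1.5% × A$730,000.00 = A$65,700.00
Penalty, months 7–8: 2 × 2.75% × A$730,000.00 = A$40,150.00
Total penalty = A$65,700.00 + A$40,150.00 = A$105,850.00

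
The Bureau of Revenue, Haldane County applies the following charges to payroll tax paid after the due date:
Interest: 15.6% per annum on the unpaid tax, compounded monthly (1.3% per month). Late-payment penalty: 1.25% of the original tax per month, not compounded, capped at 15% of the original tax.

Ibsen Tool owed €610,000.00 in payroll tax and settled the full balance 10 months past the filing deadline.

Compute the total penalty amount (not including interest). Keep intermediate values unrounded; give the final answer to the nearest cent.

€76,250.00

Penalty: 10 × 1.25% × €610,000.00 = €76,250.00 (below the 15% cap of €91,500.00)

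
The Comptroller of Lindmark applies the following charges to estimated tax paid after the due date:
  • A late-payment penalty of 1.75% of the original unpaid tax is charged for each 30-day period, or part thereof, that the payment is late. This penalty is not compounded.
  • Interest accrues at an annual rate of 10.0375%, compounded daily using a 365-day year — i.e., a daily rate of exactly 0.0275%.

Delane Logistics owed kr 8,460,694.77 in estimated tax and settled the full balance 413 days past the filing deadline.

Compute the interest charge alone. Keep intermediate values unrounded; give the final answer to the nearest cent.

kr 1,017,469.74

Interest: kr 8,460,694.77 × ((1 + 0.000275)^413 − 1) = kr 8,460,694.77 × 0.12025841… = kr 1,017,469.7422…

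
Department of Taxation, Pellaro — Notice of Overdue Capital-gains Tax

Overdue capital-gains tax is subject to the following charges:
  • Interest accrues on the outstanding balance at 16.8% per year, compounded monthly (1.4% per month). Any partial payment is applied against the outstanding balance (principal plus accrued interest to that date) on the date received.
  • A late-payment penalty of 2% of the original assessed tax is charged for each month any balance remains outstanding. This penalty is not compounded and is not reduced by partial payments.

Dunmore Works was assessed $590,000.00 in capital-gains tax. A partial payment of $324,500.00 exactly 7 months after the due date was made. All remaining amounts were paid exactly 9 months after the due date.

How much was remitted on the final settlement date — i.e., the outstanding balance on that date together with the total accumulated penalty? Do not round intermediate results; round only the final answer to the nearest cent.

$441,192.33

Balance at month 7: $590,000.0000 × (1 + 0.014)^7 = $650,305.9036…
After $324,500.00 payment: $650,305.9036… − $324,500.00 = $325,805.9036…
Balance at month 9: $325,805.9036… × (1 + 0.014)^2 = $334,992.3268…
Penalty: 9 × 2% × $590,000.00 = $106,200.00
Final settlement = outstanding balance + penalty = $334,992.3268… + $106,200.00 = $441,192.33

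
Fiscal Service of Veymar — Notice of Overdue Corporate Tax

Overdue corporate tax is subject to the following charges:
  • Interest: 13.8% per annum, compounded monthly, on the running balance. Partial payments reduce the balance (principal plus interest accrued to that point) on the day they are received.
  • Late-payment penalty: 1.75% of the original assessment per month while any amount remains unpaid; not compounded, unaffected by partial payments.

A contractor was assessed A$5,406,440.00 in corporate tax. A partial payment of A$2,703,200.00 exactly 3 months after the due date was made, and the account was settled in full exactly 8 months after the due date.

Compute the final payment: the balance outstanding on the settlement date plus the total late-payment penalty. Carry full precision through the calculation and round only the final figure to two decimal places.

Monthly rate = 13.8% ÷ 12 = 1.15%
Balance at month 3: A$5,406,440.0000 × (1 + 0.0115)^3 = A$5,595,115.4076…
After A$2,703,200.00 payment: A$5,595,115.4076… − A$2,703,200.00 = A$2,891,915.4076…
Balance at month 8: A$2,891,915.4076… × (1 + 0.0115)^5 = A$3,062,069.3376…
Penalty: 8 × 1.75% × A$5,406,440.00 = A$756,901.60
Final settlement = outstanding balance + penalty = A$3,062,069.3376… + A$756,901.60 = A$3,818,970.94

A$3,818,970.94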